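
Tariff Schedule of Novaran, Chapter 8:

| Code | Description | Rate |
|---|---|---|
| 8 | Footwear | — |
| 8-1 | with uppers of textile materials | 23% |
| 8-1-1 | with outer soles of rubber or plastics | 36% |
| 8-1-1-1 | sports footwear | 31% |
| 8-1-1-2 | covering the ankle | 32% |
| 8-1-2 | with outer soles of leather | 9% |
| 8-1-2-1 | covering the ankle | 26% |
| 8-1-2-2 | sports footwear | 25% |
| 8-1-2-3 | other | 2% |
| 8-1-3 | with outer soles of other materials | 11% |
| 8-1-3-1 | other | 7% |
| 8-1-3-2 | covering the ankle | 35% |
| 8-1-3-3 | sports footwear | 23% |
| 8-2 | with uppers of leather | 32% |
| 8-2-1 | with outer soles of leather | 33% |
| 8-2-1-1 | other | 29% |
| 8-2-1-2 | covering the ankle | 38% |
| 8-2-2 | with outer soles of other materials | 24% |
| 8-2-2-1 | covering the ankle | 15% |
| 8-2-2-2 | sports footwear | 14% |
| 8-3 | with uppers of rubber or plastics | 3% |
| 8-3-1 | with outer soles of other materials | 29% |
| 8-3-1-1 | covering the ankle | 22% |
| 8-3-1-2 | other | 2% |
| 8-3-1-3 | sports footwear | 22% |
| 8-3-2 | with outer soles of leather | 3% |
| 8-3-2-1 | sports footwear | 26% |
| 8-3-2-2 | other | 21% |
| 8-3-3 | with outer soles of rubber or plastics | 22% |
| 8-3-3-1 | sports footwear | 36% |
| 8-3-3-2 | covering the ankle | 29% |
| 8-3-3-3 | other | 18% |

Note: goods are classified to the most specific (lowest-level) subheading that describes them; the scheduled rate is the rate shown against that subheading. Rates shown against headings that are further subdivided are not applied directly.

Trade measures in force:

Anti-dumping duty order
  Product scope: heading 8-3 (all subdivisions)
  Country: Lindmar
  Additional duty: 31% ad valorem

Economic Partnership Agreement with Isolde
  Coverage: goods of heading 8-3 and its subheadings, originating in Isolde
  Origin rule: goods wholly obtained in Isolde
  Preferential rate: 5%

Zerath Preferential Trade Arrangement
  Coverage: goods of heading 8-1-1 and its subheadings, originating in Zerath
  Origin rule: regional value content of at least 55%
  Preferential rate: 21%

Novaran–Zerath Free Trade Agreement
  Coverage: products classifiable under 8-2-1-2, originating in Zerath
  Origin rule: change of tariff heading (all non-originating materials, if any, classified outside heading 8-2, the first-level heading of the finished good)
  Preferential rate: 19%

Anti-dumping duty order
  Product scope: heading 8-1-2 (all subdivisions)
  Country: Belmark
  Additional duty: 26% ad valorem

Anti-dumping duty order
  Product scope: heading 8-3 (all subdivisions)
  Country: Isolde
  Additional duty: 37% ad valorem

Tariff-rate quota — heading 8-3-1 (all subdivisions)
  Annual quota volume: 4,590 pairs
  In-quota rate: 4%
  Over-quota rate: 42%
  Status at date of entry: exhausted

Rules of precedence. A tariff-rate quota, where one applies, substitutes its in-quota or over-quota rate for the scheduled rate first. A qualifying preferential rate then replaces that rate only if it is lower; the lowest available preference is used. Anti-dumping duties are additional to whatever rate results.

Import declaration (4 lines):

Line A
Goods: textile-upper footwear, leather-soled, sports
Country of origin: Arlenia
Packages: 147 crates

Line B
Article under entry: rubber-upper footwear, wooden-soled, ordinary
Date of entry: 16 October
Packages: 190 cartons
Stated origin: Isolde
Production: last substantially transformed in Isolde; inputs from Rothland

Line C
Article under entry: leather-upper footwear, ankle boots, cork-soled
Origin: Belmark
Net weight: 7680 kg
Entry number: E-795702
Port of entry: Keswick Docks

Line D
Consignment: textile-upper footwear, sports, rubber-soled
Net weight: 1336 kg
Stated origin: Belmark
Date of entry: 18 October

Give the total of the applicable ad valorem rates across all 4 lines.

Line A: textile-upper → 8-1; leather-soled → 8-1-2; sports → 8-1-2-2. Scheduled 25%. No special measure applies. → 25%.
Line B: rubber-upper → 8-3; wooden-soled → 8-3-1; ordinary → 8-3-1-2. Scheduled 2%. quota on 8-3-1 exhausted → over-quota 42%; Isolde agreement on 8-3: not wholly obtained; anti-dumping (Isolde, 8-3): +37%; total 42% + 37% = 79%. → 79%.
Line C: leather-upper → 8-2; cork-soled → 8-2-2; ankle boots → 8-2-2-1. Scheduled 15%. No special measure applies. → 15%.
Line D: textile-upper → 8-1; rubber-soled → 8-1-1; sports → 8-1-1-1. Scheduled 31%. No special measure applies. → 31%.
Sum: 25% + 79% + 15% + 31% = 150%.

150%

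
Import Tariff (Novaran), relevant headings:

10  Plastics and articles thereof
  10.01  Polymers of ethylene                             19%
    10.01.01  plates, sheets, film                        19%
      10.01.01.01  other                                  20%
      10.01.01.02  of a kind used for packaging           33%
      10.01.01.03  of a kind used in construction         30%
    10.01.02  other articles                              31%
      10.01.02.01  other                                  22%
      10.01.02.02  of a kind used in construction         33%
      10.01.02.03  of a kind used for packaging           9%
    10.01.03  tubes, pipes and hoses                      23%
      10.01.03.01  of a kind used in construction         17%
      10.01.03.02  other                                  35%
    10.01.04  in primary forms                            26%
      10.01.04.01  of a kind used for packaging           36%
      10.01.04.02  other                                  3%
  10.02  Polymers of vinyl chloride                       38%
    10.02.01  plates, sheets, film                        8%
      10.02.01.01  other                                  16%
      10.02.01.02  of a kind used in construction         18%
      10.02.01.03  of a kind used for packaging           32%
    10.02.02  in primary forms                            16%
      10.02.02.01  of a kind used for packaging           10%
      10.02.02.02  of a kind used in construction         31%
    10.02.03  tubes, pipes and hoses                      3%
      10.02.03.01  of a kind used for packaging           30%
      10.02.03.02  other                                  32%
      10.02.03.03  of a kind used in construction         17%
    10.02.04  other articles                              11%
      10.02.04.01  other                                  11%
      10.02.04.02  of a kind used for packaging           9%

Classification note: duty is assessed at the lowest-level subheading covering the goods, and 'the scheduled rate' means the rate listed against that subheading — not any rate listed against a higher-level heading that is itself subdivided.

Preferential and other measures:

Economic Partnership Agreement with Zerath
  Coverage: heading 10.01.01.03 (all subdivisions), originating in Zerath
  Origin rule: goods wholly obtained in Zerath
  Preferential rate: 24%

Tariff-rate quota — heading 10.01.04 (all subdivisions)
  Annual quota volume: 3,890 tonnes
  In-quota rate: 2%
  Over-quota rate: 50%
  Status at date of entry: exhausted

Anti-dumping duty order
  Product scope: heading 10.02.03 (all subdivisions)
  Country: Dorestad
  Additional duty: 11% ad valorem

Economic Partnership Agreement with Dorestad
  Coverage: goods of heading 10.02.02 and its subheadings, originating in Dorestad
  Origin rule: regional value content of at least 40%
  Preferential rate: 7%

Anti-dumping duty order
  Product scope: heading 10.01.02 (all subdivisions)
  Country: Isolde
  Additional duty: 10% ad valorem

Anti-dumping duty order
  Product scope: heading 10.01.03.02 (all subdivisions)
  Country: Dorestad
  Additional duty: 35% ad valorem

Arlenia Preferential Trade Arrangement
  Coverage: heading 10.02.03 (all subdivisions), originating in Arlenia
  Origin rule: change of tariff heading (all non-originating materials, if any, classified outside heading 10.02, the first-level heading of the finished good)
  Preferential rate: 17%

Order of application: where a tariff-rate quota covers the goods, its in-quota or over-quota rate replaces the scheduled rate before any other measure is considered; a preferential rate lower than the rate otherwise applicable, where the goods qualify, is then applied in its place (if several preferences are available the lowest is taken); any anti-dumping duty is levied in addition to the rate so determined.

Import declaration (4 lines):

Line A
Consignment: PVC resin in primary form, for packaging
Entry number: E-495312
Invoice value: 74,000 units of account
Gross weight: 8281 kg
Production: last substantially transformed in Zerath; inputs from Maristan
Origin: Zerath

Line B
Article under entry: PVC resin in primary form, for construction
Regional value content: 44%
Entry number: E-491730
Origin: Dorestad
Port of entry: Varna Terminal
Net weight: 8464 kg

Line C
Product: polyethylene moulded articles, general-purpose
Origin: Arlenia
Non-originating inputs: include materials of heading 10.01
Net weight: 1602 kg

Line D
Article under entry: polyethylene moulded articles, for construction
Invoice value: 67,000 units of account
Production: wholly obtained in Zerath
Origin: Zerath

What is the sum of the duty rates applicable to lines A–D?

Line A: PVC → 10.02; resin in primary form → 10.02.02; for packaging → 10.02.02.01. Scheduled 10%. Zerath agreement on 10.01.01.03: 10.02.02.01 not covered. → 10%.
Line B: PVC → 10.02; resin in primary form → 10.02.02; for construction → 10.02.02.02. Scheduled 31%. Dorestad agreement on 10.02.02: RVC ≥ 40% → 7% available; preferential 7%. → 7%.
Line C: polyethylene → 10.01; moulded articles → 10.01.02; general-purpose → 10.01.02.01. Scheduled 22%. Arlenia agreement on 10.02.03: 10.01.02.01 not covered. → 22%.
Line D: polyethylene → 10.01; moulded articles → 10.01.02; for construction → 10.01.02.02. Scheduled 33%. Zerath agreement on 10.01.01.03: 10.01.02.02 not covered. → 33%.
Sum: 10% + 7% + 22% + 33% = 72%.

72%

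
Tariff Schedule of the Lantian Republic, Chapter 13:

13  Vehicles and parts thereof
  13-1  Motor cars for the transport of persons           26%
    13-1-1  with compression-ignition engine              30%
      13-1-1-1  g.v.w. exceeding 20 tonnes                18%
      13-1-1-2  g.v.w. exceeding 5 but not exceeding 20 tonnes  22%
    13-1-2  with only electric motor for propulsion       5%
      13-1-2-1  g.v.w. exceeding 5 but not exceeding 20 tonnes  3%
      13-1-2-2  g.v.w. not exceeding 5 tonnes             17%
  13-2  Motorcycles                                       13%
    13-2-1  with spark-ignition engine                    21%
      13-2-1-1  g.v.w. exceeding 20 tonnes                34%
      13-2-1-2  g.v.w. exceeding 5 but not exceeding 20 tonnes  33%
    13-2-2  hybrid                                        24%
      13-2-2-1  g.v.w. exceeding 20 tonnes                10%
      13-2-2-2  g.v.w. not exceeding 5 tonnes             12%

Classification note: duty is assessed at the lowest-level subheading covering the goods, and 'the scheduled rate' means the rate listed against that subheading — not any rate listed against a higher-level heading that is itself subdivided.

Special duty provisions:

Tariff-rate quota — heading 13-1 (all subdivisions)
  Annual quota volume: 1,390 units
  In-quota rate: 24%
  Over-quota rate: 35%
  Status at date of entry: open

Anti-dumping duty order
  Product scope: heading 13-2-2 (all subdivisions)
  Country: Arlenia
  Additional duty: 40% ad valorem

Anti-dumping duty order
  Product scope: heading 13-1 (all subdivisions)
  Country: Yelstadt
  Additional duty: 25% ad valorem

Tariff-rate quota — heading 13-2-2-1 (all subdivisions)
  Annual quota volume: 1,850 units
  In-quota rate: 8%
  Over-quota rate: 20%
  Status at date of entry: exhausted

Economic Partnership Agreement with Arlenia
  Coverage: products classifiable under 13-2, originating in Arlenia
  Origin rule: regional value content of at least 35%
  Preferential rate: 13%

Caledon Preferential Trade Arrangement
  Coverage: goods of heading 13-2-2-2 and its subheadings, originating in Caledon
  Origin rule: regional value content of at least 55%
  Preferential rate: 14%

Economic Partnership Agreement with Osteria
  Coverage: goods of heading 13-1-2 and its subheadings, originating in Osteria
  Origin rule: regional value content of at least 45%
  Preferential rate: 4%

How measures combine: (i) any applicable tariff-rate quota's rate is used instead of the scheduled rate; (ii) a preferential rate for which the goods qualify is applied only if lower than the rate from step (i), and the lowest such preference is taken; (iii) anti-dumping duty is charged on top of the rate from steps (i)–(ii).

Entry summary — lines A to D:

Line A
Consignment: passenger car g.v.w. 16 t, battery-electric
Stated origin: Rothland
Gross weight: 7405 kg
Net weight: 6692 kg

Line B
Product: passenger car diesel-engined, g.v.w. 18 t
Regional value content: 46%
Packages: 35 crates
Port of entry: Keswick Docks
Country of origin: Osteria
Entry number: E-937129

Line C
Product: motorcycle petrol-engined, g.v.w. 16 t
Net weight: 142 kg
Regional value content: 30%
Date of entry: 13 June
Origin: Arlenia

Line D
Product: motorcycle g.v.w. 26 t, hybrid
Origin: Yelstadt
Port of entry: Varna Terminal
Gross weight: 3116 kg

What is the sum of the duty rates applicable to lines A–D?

Line A: passenger car → 13-1; battery-electric → 13-1-2; g.v.w. 16 t → 13-1-2-1. Scheduled 3%. quota on 13-1 open → in-quota 24%. → 24%.
Line B: passenger car → 13-1; diesel-engined → 13-1-1; g.v.w. 18 t → 13-1-1-2. Scheduled 22%. quota on 13-1 open → in-quota 24%; Osteria agreement on 13-1-2: 13-1-1-2 not covered. → 24%.
Line C: motorcycle → 13-2; petrol-engined → 13-2-1; g.v.w. 16 t → 13-2-1-2. Scheduled 33%. Arlenia agreement on 13-2: RVC < 35%. → 33%.
Line D: motorcycle → 13-2; hybrid → 13-2-2; g.v.w. 26 t → 13-2-2-1. Scheduled 10%. quota on 13-2-2-1 exhausted → over-quota 20%. → 20%.
Sum: 24% + 24% + 33% + 20% = 101%.

101%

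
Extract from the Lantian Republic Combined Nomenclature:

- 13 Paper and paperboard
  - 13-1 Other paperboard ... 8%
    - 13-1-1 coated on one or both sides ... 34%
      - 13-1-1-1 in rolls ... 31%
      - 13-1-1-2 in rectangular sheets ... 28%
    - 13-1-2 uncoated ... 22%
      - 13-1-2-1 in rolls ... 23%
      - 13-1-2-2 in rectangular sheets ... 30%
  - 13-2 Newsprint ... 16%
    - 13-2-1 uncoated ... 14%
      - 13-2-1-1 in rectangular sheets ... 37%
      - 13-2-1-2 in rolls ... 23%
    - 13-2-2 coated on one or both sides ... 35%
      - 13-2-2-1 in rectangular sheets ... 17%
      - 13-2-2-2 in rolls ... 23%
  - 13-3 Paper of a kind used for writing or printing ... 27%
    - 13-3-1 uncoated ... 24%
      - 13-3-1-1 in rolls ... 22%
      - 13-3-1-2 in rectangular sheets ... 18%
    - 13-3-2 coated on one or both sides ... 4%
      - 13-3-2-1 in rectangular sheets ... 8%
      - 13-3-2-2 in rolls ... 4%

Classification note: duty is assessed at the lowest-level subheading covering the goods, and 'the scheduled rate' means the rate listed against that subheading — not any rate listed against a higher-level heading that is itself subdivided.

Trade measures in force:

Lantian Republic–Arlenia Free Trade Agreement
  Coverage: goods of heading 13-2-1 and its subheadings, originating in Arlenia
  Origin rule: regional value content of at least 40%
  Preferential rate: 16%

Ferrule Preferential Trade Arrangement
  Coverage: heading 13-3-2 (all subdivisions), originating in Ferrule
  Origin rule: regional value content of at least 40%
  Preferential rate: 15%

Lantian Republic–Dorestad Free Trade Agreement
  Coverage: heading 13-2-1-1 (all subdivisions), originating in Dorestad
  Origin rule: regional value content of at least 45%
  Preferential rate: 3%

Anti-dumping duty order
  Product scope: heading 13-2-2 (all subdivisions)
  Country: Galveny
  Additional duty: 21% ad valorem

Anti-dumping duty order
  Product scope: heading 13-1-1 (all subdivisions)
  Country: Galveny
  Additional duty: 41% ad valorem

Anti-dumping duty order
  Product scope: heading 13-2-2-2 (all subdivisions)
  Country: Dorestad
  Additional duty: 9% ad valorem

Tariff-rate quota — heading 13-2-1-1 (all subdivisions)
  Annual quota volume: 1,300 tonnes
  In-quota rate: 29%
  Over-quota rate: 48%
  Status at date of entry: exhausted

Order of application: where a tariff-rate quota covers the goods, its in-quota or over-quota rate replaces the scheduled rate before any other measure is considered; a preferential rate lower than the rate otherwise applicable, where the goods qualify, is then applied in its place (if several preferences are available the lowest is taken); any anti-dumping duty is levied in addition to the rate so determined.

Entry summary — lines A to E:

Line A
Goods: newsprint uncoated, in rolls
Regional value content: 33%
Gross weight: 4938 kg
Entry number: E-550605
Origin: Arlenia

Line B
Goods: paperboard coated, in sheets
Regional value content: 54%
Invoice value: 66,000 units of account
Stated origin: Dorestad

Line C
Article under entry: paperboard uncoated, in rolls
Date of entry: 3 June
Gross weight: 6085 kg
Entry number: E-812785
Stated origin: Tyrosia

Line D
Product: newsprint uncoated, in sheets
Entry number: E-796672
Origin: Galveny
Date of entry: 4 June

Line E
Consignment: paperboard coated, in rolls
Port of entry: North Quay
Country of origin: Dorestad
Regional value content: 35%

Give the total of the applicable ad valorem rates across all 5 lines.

153%

Line A: newsprint → 13-2; uncoated → 13-2-1; in rolls → 13-2-1-2. Scheduled 23%. Arlenia agreement on 13-2-1: RVC < 40%. → 23%.
Line B: paperboard → 13-1; coated → 13-1-1; in sheets → 13-1-1-2. Scheduled 28%. Dorestad agreement on 13-2-1-1: 13-1-1-2 not covered. → 28%.
Line C: paperboard → 13-1; uncoated → 13-1-2; in rolls → 13-1-2-1. Scheduled 23%. No special measure applies. → 23%.
Line D: newsprint → 13-2; uncoated → 13-2-1; in sheets → 13-2-1-1. Scheduled 37%. quota on 13-2-1-1 exhausted → over-quota 48%. → 48%.
Line E: paperboard → 13-1; coated → 13-1-1; in rolls → 13-1-1-1. Scheduled 31%. Dorestad agreement on 13-2-1-1: 13-1-1-1 not covered. → 31%.
Sum: 23% + 28% + 23% + 48% + 31% = 153%.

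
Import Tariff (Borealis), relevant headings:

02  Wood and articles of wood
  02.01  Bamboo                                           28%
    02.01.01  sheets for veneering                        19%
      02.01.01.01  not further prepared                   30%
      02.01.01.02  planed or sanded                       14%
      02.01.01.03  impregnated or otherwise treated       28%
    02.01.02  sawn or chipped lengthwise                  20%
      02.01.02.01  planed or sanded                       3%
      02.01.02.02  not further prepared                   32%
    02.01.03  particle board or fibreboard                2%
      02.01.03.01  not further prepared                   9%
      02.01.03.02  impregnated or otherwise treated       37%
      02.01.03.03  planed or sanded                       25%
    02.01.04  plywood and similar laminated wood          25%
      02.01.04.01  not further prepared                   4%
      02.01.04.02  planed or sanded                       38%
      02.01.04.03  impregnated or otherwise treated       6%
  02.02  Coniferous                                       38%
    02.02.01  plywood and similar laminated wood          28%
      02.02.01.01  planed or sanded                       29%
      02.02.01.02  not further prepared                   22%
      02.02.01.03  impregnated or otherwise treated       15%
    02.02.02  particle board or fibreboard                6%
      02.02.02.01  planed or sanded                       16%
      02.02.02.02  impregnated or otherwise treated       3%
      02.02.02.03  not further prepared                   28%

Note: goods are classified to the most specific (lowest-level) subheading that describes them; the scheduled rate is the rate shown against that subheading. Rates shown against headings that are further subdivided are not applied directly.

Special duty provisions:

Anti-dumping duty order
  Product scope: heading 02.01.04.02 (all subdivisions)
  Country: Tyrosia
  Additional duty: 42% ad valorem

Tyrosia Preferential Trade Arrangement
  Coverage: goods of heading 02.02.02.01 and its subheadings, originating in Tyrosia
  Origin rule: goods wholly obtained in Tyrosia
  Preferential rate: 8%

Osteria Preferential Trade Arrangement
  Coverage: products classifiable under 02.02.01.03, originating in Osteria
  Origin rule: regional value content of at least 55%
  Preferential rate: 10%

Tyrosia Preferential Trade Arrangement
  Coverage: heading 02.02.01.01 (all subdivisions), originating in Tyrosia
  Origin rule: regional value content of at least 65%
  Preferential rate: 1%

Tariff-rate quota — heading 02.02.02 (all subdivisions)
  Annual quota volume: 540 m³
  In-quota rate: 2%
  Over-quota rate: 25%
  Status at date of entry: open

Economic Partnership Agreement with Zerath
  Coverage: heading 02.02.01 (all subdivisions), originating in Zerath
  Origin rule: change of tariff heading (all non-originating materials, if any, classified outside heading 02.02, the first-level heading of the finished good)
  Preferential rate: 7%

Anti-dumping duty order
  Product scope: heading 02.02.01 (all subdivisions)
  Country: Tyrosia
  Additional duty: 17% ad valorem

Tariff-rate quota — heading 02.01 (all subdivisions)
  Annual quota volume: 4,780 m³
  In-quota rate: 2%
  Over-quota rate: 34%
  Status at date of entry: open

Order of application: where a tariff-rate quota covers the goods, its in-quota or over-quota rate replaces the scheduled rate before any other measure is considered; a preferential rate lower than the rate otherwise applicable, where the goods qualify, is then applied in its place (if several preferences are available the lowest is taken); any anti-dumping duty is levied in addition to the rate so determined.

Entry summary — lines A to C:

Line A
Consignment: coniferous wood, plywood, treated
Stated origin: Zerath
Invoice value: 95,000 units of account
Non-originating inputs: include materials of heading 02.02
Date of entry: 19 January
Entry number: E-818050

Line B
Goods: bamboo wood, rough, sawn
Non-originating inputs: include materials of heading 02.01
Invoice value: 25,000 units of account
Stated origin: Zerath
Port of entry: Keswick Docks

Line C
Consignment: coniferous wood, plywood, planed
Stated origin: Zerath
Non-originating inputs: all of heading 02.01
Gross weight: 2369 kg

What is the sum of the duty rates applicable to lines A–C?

24%

Line A: coniferous → 02.02; plywood → 02.02.01; treated → 02.02.01.03. Scheduled 15%. Zerath agreement on 02.02.01: CTH not met. → 15%.
Line B: bamboo → 02.01; sawn → 02.01.02; rough → 02.01.02.02. Scheduled 32%. quota on 02.01 open → in-quota 2%; Zerath agreement on 02.02.01: 02.01.02.02 not covered. → 2%.
Line C: coniferous → 02.02; plywood → 02.02.01; planed → 02.02.01.01. Scheduled 29%. Zerath agreement on 02.02.01: CTH met → 7% available; preferential 7%. → 7%.
Sum: 15% + 2% + 7% = 24%.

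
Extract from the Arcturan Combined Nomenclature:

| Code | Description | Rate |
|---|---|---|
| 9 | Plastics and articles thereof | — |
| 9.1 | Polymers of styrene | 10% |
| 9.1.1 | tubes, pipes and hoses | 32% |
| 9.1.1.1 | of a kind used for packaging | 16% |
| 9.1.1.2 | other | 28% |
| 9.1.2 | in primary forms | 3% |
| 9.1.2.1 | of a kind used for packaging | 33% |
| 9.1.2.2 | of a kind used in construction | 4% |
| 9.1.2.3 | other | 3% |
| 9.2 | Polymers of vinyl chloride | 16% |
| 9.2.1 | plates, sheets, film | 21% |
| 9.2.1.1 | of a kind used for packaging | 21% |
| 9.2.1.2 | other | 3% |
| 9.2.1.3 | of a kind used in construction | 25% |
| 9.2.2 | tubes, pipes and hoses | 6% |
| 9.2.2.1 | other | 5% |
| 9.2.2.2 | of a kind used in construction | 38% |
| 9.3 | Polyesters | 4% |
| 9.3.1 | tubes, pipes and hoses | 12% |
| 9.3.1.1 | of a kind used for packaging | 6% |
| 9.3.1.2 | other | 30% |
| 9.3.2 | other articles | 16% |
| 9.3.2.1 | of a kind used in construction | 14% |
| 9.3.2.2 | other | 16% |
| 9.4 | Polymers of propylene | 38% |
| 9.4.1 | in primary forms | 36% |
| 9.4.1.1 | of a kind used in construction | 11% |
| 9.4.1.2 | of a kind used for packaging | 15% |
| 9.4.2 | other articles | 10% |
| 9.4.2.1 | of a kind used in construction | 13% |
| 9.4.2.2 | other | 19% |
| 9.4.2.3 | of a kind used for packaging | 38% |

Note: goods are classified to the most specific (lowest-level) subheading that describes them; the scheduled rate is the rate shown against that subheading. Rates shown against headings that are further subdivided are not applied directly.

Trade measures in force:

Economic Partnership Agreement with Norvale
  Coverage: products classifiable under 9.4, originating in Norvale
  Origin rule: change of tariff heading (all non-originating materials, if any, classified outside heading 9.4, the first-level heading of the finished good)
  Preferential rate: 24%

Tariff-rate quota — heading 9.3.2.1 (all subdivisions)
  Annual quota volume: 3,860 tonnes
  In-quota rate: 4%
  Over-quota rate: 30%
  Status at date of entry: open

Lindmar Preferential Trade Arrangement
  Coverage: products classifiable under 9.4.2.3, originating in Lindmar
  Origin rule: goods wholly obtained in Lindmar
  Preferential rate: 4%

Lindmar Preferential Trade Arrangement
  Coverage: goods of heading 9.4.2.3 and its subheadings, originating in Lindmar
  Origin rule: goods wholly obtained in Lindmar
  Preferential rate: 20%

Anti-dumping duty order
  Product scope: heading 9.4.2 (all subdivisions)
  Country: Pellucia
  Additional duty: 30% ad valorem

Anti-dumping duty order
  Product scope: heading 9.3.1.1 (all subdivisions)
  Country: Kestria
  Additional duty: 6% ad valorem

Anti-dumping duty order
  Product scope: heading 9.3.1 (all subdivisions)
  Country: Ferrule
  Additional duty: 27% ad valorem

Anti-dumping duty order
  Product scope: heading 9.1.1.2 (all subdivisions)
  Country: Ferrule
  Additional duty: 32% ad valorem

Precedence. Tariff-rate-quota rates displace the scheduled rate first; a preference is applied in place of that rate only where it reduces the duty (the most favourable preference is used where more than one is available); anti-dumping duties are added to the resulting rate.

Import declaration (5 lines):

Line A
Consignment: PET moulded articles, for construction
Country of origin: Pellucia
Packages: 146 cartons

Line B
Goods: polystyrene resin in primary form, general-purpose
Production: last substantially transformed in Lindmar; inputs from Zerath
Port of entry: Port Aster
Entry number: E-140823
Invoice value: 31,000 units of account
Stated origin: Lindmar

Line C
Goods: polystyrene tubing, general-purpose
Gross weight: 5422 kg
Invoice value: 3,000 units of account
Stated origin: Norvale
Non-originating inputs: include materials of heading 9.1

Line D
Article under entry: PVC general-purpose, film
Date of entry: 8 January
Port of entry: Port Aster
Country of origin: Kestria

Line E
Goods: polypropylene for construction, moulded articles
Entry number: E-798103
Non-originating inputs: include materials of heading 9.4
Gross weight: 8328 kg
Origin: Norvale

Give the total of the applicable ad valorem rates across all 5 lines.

Line A: PET → 9.3; moulded articles → 9.3.2; for construction → 9.3.2.1. Scheduled 14%. quota on 9.3.2.1 open → in-quota 4%. → 4%.
Line B: polystyrene → 9.1; resin in primary form → 9.1.2; general-purpose → 9.1.2.3. Scheduled 3%. Lindmar agreement on 9.4.2.3: 9.1.2.3 not covered; Lindmar agreement on 9.4.2.3: 9.1.2.3 not covered. → 3%.
Line C: polystyrene → 9.1; tubing → 9.1.1; general-purpose → 9.1.1.2. Scheduled 28%. Norvale agreement on 9.4: 9.1.1.2 not covered. → 28%.
Line D: PVC → 9.2; film → 9.2.1; general-purpose → 9.2.1.2. Scheduled 3%. No special measure applies. → 3%.
Line E: polypropylene → 9.4; moulded articles → 9.4.2; for construction → 9.4.2.1. Scheduled 13%. Norvale agreement on 9.4: CTH not met. → 13%.
Sum: 4% + 3% + 28% + 3% + 13% = 51%.

51%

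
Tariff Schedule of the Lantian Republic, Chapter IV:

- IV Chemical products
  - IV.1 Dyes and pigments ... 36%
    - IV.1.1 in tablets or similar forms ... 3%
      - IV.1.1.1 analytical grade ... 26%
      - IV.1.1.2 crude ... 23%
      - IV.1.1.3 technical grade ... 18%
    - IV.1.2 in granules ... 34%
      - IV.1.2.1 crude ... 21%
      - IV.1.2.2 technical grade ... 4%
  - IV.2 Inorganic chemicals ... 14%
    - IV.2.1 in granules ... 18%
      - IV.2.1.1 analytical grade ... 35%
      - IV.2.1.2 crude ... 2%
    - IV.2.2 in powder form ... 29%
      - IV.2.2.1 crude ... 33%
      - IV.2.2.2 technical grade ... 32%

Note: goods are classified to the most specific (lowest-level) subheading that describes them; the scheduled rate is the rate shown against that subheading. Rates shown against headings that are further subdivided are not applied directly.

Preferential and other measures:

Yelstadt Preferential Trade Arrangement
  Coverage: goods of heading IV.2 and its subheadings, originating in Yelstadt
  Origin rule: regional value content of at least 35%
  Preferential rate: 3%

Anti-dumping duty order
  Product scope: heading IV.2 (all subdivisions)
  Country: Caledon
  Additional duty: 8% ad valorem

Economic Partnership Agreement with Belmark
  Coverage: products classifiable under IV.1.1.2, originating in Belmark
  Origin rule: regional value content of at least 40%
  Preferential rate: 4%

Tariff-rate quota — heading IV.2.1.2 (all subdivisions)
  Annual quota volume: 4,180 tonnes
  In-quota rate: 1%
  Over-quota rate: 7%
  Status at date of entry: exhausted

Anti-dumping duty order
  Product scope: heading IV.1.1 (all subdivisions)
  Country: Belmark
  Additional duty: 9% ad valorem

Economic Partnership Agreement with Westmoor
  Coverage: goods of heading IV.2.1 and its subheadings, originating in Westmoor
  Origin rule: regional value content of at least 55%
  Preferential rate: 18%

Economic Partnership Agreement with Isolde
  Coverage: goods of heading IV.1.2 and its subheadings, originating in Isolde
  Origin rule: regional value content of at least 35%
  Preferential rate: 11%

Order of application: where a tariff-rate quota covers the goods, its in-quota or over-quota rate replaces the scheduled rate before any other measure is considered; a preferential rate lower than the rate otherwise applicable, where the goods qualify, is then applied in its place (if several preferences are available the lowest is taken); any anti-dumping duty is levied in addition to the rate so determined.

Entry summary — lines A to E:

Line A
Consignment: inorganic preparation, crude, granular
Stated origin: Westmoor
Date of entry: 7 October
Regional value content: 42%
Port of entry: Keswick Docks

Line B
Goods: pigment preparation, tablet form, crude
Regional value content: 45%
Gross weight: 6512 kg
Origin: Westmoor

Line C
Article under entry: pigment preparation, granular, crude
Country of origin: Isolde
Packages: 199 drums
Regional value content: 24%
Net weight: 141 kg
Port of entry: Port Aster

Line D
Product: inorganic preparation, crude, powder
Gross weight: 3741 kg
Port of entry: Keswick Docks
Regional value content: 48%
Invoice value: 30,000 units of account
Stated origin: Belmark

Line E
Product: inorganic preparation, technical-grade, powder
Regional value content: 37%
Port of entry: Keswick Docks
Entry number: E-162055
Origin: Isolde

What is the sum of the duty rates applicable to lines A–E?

Line A: inorganic → IV.2; granular → IV.2.1; crude → IV.2.1.2. Scheduled 2%. quota on IV.2.1.2 exhausted → over-quota 7%; Westmoor agreement on IV.2.1: RVC < 55%. → 7%.
Line B: pigment → IV.1; tablet form → IV.1.1; crude → IV.1.1.2. Scheduled 23%. Westmoor agreement on IV.2.1: IV.1.1.2 not covered. → 23%.
Line C: pigment → IV.1; granular → IV.1.2; crude → IV.1.2.1. Scheduled 21%. Isolde agreement on IV.1.2: RVC < 35%. → 21%.
Line D: inorganic → IV.2; powder → IV.2.2; crude → IV.2.2.1. Scheduled 33%. Belmark agreement on IV.1.1.2: IV.2.2.1 not covered. → 33%.
Line E: inorganic → IV.2; powder → IV.2.2; technical-grade → IV.2.2.2. Scheduled 32%. Isolde agreement on IV.1.2: IV.2.2.2 not covered. → 32%.
Sum: 7% + 23% + 21% + 33% + 32% = 116%.

116%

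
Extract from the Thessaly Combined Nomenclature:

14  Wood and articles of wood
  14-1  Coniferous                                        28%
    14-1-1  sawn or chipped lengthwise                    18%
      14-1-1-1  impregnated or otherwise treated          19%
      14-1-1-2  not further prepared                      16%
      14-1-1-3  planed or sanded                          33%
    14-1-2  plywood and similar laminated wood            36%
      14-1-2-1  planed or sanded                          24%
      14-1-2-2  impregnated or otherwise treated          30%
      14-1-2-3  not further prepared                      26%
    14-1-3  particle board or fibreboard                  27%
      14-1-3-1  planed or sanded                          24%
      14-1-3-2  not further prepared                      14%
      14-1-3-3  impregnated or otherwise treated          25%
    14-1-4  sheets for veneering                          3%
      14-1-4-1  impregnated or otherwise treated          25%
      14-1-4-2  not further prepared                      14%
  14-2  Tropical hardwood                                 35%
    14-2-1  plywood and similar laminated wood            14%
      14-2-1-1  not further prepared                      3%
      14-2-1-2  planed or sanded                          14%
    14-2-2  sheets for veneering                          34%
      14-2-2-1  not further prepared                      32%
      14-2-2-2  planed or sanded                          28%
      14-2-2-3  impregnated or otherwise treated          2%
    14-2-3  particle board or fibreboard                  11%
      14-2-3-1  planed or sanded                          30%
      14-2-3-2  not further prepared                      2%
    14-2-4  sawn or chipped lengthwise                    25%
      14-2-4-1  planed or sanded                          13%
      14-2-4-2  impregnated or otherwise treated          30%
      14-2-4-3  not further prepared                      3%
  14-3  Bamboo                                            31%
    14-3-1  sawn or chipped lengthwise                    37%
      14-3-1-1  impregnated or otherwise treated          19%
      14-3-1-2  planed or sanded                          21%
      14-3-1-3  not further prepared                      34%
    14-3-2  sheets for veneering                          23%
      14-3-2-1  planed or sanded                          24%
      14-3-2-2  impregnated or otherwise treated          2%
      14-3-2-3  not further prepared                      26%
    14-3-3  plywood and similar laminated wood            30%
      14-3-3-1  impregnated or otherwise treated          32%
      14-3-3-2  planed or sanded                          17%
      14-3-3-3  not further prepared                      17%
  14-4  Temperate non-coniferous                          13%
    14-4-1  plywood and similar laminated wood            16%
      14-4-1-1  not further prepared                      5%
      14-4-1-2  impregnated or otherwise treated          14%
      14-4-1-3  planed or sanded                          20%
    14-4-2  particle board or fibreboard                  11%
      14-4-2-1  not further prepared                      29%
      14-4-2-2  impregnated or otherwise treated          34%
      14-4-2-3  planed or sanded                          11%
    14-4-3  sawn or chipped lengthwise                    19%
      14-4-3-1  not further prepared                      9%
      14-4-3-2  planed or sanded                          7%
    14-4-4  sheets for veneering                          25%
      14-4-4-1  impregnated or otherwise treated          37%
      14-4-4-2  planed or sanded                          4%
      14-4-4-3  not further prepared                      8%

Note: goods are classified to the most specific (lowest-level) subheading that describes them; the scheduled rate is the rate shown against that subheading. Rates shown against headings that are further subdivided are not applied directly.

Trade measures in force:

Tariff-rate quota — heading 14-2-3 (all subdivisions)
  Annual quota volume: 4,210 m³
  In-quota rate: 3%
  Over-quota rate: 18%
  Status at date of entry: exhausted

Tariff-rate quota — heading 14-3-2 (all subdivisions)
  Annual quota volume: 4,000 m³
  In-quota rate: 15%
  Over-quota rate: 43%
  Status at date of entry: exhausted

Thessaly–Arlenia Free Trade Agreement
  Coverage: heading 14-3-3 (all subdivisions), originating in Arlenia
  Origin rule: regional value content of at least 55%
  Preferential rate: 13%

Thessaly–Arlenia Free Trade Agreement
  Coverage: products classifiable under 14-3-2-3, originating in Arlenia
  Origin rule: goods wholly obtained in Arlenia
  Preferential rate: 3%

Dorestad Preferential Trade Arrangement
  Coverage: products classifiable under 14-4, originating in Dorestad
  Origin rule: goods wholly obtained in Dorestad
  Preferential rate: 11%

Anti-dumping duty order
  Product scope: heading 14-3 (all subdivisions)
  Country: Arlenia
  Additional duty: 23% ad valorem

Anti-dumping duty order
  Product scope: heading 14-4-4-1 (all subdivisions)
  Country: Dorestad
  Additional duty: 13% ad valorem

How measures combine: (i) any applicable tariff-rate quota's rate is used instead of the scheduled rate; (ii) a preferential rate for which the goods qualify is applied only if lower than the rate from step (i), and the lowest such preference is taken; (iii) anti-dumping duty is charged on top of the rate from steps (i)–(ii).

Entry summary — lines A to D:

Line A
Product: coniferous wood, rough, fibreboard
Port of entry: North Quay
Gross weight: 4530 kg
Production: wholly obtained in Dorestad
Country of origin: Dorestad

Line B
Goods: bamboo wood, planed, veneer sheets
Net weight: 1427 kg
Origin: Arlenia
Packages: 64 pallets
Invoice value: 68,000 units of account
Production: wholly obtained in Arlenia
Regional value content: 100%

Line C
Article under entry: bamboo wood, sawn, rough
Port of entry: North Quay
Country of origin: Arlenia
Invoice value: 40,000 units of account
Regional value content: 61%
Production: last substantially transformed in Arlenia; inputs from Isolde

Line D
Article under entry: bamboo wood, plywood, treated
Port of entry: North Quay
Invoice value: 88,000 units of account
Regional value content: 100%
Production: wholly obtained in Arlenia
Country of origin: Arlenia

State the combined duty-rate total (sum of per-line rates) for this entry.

Line A: coniferous → 14-1; fibreboard → 14-1-3; rough → 14-1-3-2. Scheduled 14%. Dorestad agreement on 14-4: 14-1-3-2 not covered. → 14%.
Line B: bamboo → 14-3; veneer sheets → 14-3-2; planed → 14-3-2-1. Scheduled 24%. quota on 14-3-2 exhausted → over-quota 43%; Arlenia agreement on 14-3-3: 14-3-2-1 not covered; Arlenia agreement on 14-3-2-3: 14-3-2-1 not covered; anti-dumping (Arlenia, 14-3): +23%; total 43% + 23% = 66%. → 66%.
Line C: bamboo → 14-3; sawn → 14-3-1; rough → 14-3-1-3. Scheduled 34%. Arlenia agreement on 14-3-3: 14-3-1-3 not covered; Arlenia agreement on 14-3-2-3: 14-3-1-3 not covered; anti-dumping (Arlenia, 14-3): +23%; total 34% + 23% = 57%. → 57%.
Line D: bamboo → 14-3; plywood → 14-3-3; treated → 14-3-3-1. Scheduled 32%. Arlenia agreement on 14-3-3: RVC ≥ 55% → 13% available; Arlenia agreement on 14-3-2-3: 14-3-3-1 not covered; preferential 13%; anti-dumping (Arlenia, 14-3): +23%; total 13% + 23% = 36%. → 36%.
Sum: 14% + 66% + 57% + 36% = 173%.

173%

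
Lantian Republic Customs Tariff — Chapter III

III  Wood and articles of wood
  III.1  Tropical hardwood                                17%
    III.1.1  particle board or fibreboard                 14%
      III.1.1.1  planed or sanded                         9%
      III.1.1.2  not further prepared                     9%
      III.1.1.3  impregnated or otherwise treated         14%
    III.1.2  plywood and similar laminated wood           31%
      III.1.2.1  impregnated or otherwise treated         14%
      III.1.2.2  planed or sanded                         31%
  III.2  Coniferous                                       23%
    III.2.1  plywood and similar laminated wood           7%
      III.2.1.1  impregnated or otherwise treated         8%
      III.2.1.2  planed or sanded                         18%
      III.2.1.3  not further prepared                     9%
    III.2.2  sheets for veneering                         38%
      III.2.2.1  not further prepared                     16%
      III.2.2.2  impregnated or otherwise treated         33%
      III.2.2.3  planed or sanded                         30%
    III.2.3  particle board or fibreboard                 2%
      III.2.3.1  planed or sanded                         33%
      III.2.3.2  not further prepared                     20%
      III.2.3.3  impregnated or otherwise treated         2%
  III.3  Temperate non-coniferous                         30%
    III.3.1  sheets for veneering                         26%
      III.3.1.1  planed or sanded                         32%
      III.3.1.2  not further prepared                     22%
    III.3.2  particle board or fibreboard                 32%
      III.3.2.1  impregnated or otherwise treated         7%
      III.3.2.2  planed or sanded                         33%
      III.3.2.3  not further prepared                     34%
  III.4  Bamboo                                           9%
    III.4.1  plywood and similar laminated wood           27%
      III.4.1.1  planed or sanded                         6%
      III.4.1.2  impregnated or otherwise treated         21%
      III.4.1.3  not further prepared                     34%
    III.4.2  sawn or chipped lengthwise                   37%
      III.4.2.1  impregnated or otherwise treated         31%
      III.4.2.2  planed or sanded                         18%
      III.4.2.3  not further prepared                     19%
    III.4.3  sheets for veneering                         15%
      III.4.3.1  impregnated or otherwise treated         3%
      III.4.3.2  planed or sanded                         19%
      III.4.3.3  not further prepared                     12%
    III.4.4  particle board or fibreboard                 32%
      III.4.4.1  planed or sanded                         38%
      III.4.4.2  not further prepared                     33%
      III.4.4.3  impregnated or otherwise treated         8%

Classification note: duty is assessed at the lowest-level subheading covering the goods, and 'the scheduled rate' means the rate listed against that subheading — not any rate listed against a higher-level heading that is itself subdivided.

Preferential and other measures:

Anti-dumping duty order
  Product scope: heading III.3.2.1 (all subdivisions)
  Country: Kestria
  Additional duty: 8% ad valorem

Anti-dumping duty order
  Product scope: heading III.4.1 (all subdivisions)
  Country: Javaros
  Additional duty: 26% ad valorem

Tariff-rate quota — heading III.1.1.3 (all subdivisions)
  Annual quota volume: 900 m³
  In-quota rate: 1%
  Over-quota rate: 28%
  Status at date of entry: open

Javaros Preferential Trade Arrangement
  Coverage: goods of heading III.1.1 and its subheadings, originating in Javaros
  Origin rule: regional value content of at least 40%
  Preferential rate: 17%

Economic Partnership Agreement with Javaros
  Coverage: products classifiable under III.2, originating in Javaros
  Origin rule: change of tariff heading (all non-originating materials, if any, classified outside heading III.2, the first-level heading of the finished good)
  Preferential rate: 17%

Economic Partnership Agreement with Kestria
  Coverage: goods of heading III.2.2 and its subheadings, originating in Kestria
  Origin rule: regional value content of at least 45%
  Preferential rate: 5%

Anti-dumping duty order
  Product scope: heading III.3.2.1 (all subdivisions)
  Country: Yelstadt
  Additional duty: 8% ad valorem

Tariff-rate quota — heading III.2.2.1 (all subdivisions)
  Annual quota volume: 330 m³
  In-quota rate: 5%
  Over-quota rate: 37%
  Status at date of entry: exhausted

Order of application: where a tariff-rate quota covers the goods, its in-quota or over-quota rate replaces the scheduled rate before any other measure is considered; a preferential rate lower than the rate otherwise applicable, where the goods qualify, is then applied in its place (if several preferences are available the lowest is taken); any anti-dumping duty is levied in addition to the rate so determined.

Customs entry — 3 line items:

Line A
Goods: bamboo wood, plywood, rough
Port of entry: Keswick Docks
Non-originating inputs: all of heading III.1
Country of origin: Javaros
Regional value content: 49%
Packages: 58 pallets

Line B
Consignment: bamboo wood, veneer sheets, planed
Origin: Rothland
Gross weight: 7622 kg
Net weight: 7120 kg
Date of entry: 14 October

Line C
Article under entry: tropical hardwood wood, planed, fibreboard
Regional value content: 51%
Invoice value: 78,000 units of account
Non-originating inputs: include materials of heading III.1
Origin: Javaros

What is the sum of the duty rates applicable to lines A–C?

Line A: bamboo → III.4; plywood → III.4.1; rough → III.4.1.3. Scheduled 34%. Javaros agreement on III.1.1: III.4.1.3 not covered; Javaros agreement on III.2: III.4.1.3 not covered; anti-dumping (Javaros, III.4.1): +26%; total 34% + 26% = 60%. → 60%.
Line B: bamboo → III.4; veneer sheets → III.4.3; planed → III.4.3.2. Scheduled 19%. No special measure applies. → 19%.
Line C: tropical hardwood → III.1; fibreboard → III.1.1; planed → III.1.1.1. Scheduled 9%. Javaros agreement on III.1.1: RVC ≥ 40% → 17% available; Javaros agreement on III.2: III.1.1.1 not covered; preference 17% not lower than 9% → no reduction. → 9%.
Sum: 60% + 19% + 9% = 88%.

88%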